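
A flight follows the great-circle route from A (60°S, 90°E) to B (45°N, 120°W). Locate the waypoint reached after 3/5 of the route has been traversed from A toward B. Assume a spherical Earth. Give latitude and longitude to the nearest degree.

From cos δ = sin φ₁ sin φ₂ + cos φ₁ cos φ₂ cos Δλ, the central angle is δ ≈ 2.735 rad (156.7°).
Interpolate at f = 3/5 with slerp weights a = sin((1−f)δ)/sin δ ≈ 2.248, b = sin(fδ)/sin δ ≈ 2.524.
p = a·p₁ + b·p₂ ≈ (-0.892, -0.421, -0.162); φ = arcsin(p_z) ≈ -9.33°, λ = atan2(p_y, p_x) ≈ -154.71°.

≈ (9°S, 155°W)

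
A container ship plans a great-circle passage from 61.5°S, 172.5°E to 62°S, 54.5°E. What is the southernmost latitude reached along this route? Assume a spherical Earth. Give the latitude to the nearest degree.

≈ 75°S

The great circle lies in the plane with unit normal n̂ = (p₁ × p₂)/|p₁ × p₂|.
Here n̂_z ≈ -0.267; the vertex latitude is φ_max = arccos|n̂_z| ≈ 74.5°.
Check via Clairaut: cos φ_max = |cos φ₁| · sin C = cos(61.5°)·sin(146.0°) ≈ 0.267, again giving ≈ 74.5°.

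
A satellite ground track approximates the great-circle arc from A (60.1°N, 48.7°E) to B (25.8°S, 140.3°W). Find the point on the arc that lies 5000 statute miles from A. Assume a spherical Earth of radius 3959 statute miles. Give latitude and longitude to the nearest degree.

From cos δ = sin φ₁ sin φ₂ + cos φ₁ cos φ₂ cos Δλ, the central angle is δ ≈ 2.533 rad (145.1°). The total great-circle distance is δ·R ≈ 2.533 × 3959 ≈ 10029 mi, so the target fraction is f = 5000/10029 ≈ 0.499.
Interpolate at f ≈ 0.499 with slerp weights a = sin((1−f)δ)/sin δ ≈ 1.671, b = sin(fδ)/sin δ ≈ 1.667.
p = a·p₁ + b·p₂ ≈ (-0.605, -0.333, 0.723); φ = arcsin(p_z) ≈ 46.31°, λ = atan2(p_y, p_x) ≈ -151.17°.

≈ (46°N, 151°W)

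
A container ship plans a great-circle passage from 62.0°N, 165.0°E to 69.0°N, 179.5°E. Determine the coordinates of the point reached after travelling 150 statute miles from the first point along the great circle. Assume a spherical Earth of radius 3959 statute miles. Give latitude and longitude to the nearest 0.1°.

Convert each endpoint to a unit vector on the sphere (x = cos φ cos λ, y = cos φ sin λ, z = sin φ).
The central angle between the endpoints is δ = arccos(p₁·p₂) ≈ 0.160 rad (9.2°). The total great-circle distance is δ·R ≈ 0.160 × 3959 ≈ 634 mi, so the target fraction is f = 150/634 ≈ 0.236.
Interpolate at f ≈ 0.236 with slerp weights a = sin((1−f)δ)/sin δ ≈ 0.765, b = sin(fδ)/sin δ ≈ 0.237.
p = a·p₁ + b·p₂ ≈ (-0.432, 0.094, 0.897); φ = arcsin(p_z) ≈ 63.77°, λ = atan2(p_y, p_x) ≈ 167.76°.

≈ 63.8°N, 167.8°E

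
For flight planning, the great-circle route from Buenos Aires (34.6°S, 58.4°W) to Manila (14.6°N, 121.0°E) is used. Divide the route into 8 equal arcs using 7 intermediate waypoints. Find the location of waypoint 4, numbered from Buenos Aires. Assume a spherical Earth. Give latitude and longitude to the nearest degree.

≈ 65°S, 118°E

Convert each endpoint to a unit vector on the sphere (x = cos φ cos λ, y = cos φ sin λ, z = sin φ).
The central angle between the endpoints is δ = arccos(p₁·p₂) ≈ 2.792 rad (160.0°).
Interpolate at f = 4/8 with slerp weights a = sin((1−f)δ)/sin δ ≈ 2.878, b = sin(fδ)/sin δ ≈ 2.878.
p = a·p₁ + b·p₂ ≈ (-0.193, 0.370, -0.909); φ = arcsin(p_z) ≈ -65.35°, λ = atan2(p_y, p_x) ≈ 117.59°.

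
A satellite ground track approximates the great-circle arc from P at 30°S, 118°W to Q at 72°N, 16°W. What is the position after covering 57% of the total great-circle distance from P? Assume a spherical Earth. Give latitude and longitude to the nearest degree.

≈ 36°N, 94°W

Write both endpoints as unit vectors p₁, p₂ with components (cos φ cos λ, cos φ sin λ, sin φ).
The central angle between the endpoints is δ = arccos(p₁·p₂) ≈ 2.131 rad (122.1°).
Interpolate at f = 0.57 with slerp weights a = sin((1−f)δ)/sin δ ≈ 0.936, b = sin(fδ)/sin δ ≈ 1.106.
p = a·p₁ + b·p₂ ≈ (-0.052, -0.810, 0.584); φ = arcsin(p_z) ≈ 35.72°, λ = atan2(p_y, p_x) ≈ -93.68°.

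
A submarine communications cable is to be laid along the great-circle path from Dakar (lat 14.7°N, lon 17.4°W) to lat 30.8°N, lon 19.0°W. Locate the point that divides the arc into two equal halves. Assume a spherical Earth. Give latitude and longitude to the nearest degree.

Convert each endpoint to a unit vector on the sphere (x = cos φ cos λ, y = cos φ sin λ, z = sin φ).
The central angle between the endpoints is δ = arccos(p₁·p₂) ≈ 0.282 rad (16.2°).
Interpolate at f = 1/2 with slerp weights a = sin((1−f)δ)/sin δ ≈ 0.505, b = sin(fδ)/sin δ ≈ 0.505.
p = a·p₁ + b·p₂ ≈ (0.876, -0.287, 0.387); φ = arcsin(p_z) ≈ 22.75°, λ = atan2(p_y, p_x) ≈ -18.15°.

≈ lat 23°N, lon 18°W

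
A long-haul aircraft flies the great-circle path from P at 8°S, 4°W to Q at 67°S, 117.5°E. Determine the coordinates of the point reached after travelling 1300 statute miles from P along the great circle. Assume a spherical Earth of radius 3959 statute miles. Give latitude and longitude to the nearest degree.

≈ 26°S, 3°E

Write both endpoints as unit vectors p₁, p₂ with components (cos φ cos λ, cos φ sin λ, sin φ).
The central angle between the endpoints is δ = arccos(p₁·p₂) ≈ 1.645 rad (94.2°). The total great-circle distance is δ·R ≈ 1.645 × 3959 ≈ 6512 mi, so the target fraction is f = 1300/6512 ≈ 0.200.
Interpolate at f ≈ 0.200 with slerp weights a = sin((1−f)δ)/sin δ ≈ 0.971, b = sin(fδ)/sin δ ≈ 0.323.
p = a·p₁ + b·p₂ ≈ (0.900, 0.045, -0.433); φ = arcsin(p_z) ≈ -25.64°, λ = atan2(p_y, p_x) ≈ 2.86°.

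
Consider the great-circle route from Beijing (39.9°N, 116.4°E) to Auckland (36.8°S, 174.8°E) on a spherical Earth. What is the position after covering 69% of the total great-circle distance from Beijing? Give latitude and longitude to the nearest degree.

From cos δ = sin φ₁ sin φ₂ + cos φ₁ cos φ₂ cos Δλ, the central angle is δ ≈ 1.633 rad (93.6°).
Interpolate at f = 0.69 with slerp weights a = sin((1−f)δ)/sin δ ≈ 0.486, b = sin(fδ)/sin δ ≈ 0.905.
p = a·p₁ + b·p₂ ≈ (-0.887, 0.400, -0.230); φ = arcsin(p_z) ≈ -13.32°, λ = atan2(p_y, p_x) ≈ 155.76°.

≈ 13°S, 156°E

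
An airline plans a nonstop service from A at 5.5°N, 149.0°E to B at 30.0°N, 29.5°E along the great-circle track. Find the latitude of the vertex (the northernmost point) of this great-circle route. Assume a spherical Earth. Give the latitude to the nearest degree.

The great circle lies in the plane with unit normal n̂ = (p₁ × p₂)/|p₁ × p₂|.
Here n̂_z ≈ -0.810; the vertex latitude is φ_max = arccos|n̂_z| ≈ 35.9°.
Check via Clairaut: cos φ_max = |cos φ₁| · sin C = cos(5.5°)·sin(54.5°) ≈ 0.810, again giving ≈ 35.9°.

≈ 36°N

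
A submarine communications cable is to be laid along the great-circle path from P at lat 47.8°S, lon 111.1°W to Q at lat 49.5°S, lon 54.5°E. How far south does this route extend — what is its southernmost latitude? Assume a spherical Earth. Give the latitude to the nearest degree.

The great circle lies in the plane with unit normal n̂ = (p₁ × p₂)/|p₁ × p₂|.
Here n̂_z ≈ +0.110; the vertex latitude is φ_max = arccos|n̂_z| ≈ 83.7°.

≈ 84°S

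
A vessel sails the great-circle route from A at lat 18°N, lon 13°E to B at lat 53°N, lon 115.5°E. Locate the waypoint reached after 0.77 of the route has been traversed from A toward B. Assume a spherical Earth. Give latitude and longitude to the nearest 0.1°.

≈ lat 55.5°N, lon 82.8°E

Write both endpoints as unit vectors p₁, p₂ with components (cos φ cos λ, cos φ sin λ, sin φ).
The central angle between the endpoints is δ = arccos(p₁·p₂) ≈ 1.448 rad (82.9°).
Interpolate at f = 0.77 with slerp weights a = sin((1−f)δ)/sin δ ≈ 0.329, b = sin(fδ)/sin δ ≈ 0.905.
p = a·p₁ + b·p₂ ≈ (0.071, 0.562, 0.824); φ = arcsin(p_z) ≈ 55.51°, λ = atan2(p_y, p_x) ≈ 82.82°.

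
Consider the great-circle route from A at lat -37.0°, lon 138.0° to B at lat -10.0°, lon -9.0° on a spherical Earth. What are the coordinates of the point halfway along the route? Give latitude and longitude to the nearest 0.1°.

The haversine formula gives a central angle δ ≈ 2.159 rad (123.7°) between the endpoints.
Interpolate at f = 1/2 with slerp weights a = sin((1−f)δ)/sin δ ≈ 1.060, b = sin(fδ)/sin δ ≈ 1.060.
p = a·p₁ + b·p₂ ≈ (0.402, 0.403, -0.822); φ = arcsin(p_z) ≈ -55.29°, λ = atan2(p_y, p_x) ≈ 45.09°.

≈ lat -55.3°, lon 45.1°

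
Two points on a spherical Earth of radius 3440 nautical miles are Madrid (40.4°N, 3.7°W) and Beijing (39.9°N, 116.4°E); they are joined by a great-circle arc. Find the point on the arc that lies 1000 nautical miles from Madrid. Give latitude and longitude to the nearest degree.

≈ 52°N, 14°E

Write both endpoints as unit vectors p₁, p₂ with components (cos φ cos λ, cos φ sin λ, sin φ).
The central angle between the endpoints is δ = arccos(p₁·p₂) ≈ 1.448 rad (82.9°). The total great-circle distance is δ·R ≈ 1.448 × 3440 ≈ 4980 nmi, so the target fraction is f = 1000/4980 ≈ 0.201.
Interpolate at f ≈ 0.201 with slerp weights a = sin((1−f)δ)/sin δ ≈ 0.923, b = sin(fδ)/sin δ ≈ 0.289.
p = a·p₁ + b·p₂ ≈ (0.603, 0.153, 0.783); φ = arcsin(p_z) ≈ 51.56°, λ = atan2(p_y, p_x) ≈ 14.26°.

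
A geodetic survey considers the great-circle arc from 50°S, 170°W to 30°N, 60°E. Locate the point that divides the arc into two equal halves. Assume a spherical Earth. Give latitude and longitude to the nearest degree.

≈ 22°S, 107°E

From cos δ = sin φ₁ sin φ₂ + cos φ₁ cos φ₂ cos Δλ, the central angle is δ ≈ 2.405 rad (137.8°).
Interpolate at f = 1/2 with slerp weights a = sin((1−f)δ)/sin δ ≈ 1.389, b = sin(fδ)/sin δ ≈ 1.389.
p = a·p₁ + b·p₂ ≈ (-0.278, 0.887, -0.370); φ = arcsin(p_z) ≈ -21.69°, λ = atan2(p_y, p_x) ≈ 107.40°.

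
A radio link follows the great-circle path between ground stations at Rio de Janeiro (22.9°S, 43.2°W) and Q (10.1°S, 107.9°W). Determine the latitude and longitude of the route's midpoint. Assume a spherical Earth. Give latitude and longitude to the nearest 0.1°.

Write both endpoints as unit vectors p₁, p₂ with components (cos φ cos λ, cos φ sin λ, sin φ).
The central angle between the endpoints is δ = arccos(p₁·p₂) ≈ 1.098 rad (62.9°).
Interpolate at f = 1/2 with slerp weights a = sin((1−f)δ)/sin δ ≈ 0.586, b = sin(fδ)/sin δ ≈ 0.586.
p = a·p₁ + b·p₂ ≈ (0.216, -0.919, -0.331); φ = arcsin(p_z) ≈ -19.32°, λ = atan2(p_y, p_x) ≈ -76.76°.

≈ (19.3°S, 76.8°W)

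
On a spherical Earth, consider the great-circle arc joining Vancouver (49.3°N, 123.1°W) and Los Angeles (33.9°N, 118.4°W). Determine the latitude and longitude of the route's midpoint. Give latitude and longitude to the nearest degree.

Convert each endpoint to a unit vector on the sphere (x = cos φ cos λ, y = cos φ sin λ, z = sin φ).
The central angle between the endpoints is δ = arccos(p₁·p₂) ≈ 0.276 rad (15.8°).
Interpolate at f = 1/2 with slerp weights a = sin((1−f)δ)/sin δ ≈ 0.505, b = sin(fδ)/sin δ ≈ 0.505.
p = a·p₁ + b·p₂ ≈ (-0.379, -0.644, 0.664); φ = arcsin(p_z) ≈ 41.62°, λ = atan2(p_y, p_x) ≈ -120.47°.

≈ 42°N, 120°W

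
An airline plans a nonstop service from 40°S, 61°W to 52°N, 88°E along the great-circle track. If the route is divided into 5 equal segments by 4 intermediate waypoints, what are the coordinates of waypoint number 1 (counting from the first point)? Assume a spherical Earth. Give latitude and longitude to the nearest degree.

Write both endpoints as unit vectors p₁, p₂ with components (cos φ cos λ, cos φ sin λ, sin φ).
The central angle between the endpoints is δ = arccos(p₁·p₂) ≈ 2.716 rad (155.6°).
Interpolate at f = 1/5 with slerp weights a = sin((1−f)δ)/sin δ ≈ 1.996, b = sin(fδ)/sin δ ≈ 1.252.
p = a·p₁ + b·p₂ ≈ (0.768, -0.567, -0.297); φ = arcsin(p_z) ≈ -17.26°, λ = atan2(p_y, p_x) ≈ -36.44°.

≈ 17°S, 36°W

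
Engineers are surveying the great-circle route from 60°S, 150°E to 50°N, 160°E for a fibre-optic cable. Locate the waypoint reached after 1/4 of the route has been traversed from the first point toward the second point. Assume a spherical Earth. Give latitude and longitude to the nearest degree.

≈ 33°S, 154°E

The haversine formula gives a central angle δ ≈ 1.925 rad (110.3°) between the endpoints.
Interpolate at f = 1/4 with slerp weights a = sin((1−f)δ)/sin δ ≈ 1.058, b = sin(fδ)/sin δ ≈ 0.494.
p = a·p₁ + b·p₂ ≈ (-0.756, 0.373, -0.538); φ = arcsin(p_z) ≈ -32.54°, λ = atan2(p_y, p_x) ≈ 153.75°.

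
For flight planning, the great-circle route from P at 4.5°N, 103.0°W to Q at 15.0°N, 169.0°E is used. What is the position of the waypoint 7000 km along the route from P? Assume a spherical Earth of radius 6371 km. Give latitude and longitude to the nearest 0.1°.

≈ 15.2°N, 166.2°W

Convert each endpoint to a unit vector on the sphere (x = cos φ cos λ, y = cos φ sin λ, z = sin φ).
The central angle between the endpoints is δ = arccos(p₁·p₂) ≈ 1.517 rad (86.9°). The total great-circle distance is δ·R ≈ 1.517 × 6371 ≈ 9664 km, so the target fraction is f = 7000/9664 ≈ 0.724.
Interpolate at f ≈ 0.724 with slerp weights a = sin((1−f)δ)/sin δ ≈ 0.407, b = sin(fδ)/sin δ ≈ 0.892.
p = a·p₁ + b·p₂ ≈ (-0.937, -0.231, 0.263); φ = arcsin(p_z) ≈ 15.23°, λ = atan2(p_y, p_x) ≈ -166.17°.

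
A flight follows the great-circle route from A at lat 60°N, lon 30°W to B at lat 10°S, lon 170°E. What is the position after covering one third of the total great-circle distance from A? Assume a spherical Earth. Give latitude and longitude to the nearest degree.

Write both endpoints as unit vectors p₁, p₂ with components (cos φ cos λ, cos φ sin λ, sin φ).
The central angle between the endpoints is δ = arccos(p₁·p₂) ≈ 2.231 rad (127.8°).
Interpolate at f = 1/3 with slerp weights a = sin((1−f)δ)/sin δ ≈ 1.261, b = sin(fδ)/sin δ ≈ 0.857.
p = a·p₁ + b·p₂ ≈ (-0.285, -0.169, 0.944); φ = arcsin(p_z) ≈ 70.66°, λ = atan2(p_y, p_x) ≈ -149.35°.

≈ lat 71°N, lon 149°W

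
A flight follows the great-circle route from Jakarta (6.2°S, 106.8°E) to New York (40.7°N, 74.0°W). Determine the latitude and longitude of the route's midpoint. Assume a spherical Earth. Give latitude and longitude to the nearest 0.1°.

Convert each endpoint to a unit vector on the sphere (x = cos φ cos λ, y = cos φ sin λ, z = sin φ).
The central angle between the endpoints is δ = arccos(p₁·p₂) ≈ 2.539 rad (145.5°).
Interpolate at f = 1/2 with slerp weights a = sin((1−f)δ)/sin δ ≈ 1.686, b = sin(fδ)/sin δ ≈ 1.686.
p = a·p₁ + b·p₂ ≈ (-0.132, 0.376, 0.917); φ = arcsin(p_z) ≈ 66.52°, λ = atan2(p_y, p_x) ≈ 109.37°.

≈ (66.5°N, 109.4°E)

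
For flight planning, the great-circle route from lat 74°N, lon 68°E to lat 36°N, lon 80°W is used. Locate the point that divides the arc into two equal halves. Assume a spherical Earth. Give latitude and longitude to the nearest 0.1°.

Write both endpoints as unit vectors p₁, p₂ with components (cos φ cos λ, cos φ sin λ, sin φ).
The central angle between the endpoints is δ = arccos(p₁·p₂) ≈ 1.185 rad (67.9°).
Interpolate at f = 1/2 with slerp weights a = sin((1−f)δ)/sin δ ≈ 0.603, b = sin(fδ)/sin δ ≈ 0.603.
p = a·p₁ + b·p₂ ≈ (0.147, -0.326, 0.934); φ = arcsin(p_z) ≈ 69.04°, λ = atan2(p_y, p_x) ≈ -65.75°.

≈ lat 69.0°N, lon 65.8°W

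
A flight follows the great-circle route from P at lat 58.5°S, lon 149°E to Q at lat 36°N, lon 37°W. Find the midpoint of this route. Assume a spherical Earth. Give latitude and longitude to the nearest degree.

≈ lat 42°S, lon 48°W

Write both endpoints as unit vectors p₁, p₂ with components (cos φ cos λ, cos φ sin λ, sin φ).
The central angle between the endpoints is δ = arccos(p₁·p₂) ≈ 2.743 rad (157.2°).
Interpolate at f = 1/2 with slerp weights a = sin((1−f)δ)/sin δ ≈ 2.525, b = sin(fδ)/sin δ ≈ 2.525.
p = a·p₁ + b·p₂ ≈ (0.501, -0.550, -0.669); φ = arcsin(p_z) ≈ -41.97°, λ = atan2(p_y, p_x) ≈ -47.69°.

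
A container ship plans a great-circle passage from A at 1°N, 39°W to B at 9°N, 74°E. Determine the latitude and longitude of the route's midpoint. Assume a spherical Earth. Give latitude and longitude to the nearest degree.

The haversine formula gives a central angle δ ≈ 1.964 rad (112.5°) between the endpoints.
Interpolate at f = 1/2 with slerp weights a = sin((1−f)δ)/sin δ ≈ 0.900, b = sin(fδ)/sin δ ≈ 0.900.
p = a·p₁ + b·p₂ ≈ (0.945, 0.288, 0.157); φ = arcsin(p_z) ≈ 9.01°, λ = atan2(p_y, p_x) ≈ 16.97°.

≈ 9°N, 17°E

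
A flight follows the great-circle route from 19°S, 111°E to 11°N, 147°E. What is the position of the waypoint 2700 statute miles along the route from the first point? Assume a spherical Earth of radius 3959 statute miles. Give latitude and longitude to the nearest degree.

≈ 6°N, 141°E

Write both endpoints as unit vectors p₁, p₂ with components (cos φ cos λ, cos φ sin λ, sin φ).
The central angle between the endpoints is δ = arccos(p₁·p₂) ≈ 0.811 rad (46.5°). The total great-circle distance is δ·R ≈ 0.811 × 3959 ≈ 3211 mi, so the target fraction is f = 2700/3211 ≈ 0.841.
Interpolate at f ≈ 0.841 with slerp weights a = sin((1−f)δ)/sin δ ≈ 0.177, b = sin(fδ)/sin δ ≈ 0.869.
p = a·p₁ + b·p₂ ≈ (-0.776, 0.621, 0.108); φ = arcsin(p_z) ≈ 6.21°, λ = atan2(p_y, p_x) ≈ 141.31°.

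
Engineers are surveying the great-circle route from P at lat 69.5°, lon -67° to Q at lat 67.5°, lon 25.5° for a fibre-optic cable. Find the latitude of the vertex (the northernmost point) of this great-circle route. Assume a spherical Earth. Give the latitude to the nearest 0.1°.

The great circle lies in the plane with unit normal n̂ = (p₁ × p₂)/|p₁ × p₂|.
Here n̂_z ≈ +0.262; the vertex latitude is φ_max = arccos|n̂_z| ≈ 74.8°.

≈ 74.8°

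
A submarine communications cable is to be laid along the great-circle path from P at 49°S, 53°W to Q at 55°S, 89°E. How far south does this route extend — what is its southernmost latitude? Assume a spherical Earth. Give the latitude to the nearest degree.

≈ 76°S

The great circle lies in the plane with unit normal n̂ = (p₁ × p₂)/|p₁ × p₂|.
Here n̂_z ≈ +0.245; the vertex latitude is φ_max = arccos|n̂_z| ≈ 75.8°.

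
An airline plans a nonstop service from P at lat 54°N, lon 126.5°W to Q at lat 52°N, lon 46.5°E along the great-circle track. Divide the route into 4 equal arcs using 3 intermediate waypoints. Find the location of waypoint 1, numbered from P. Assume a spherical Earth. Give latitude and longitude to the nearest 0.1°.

≈ lat 72.4°N, lon 121.8°W

Convert each endpoint to a unit vector on the sphere (x = cos φ cos λ, y = cos φ sin λ, z = sin φ).
The central angle between the endpoints is δ = arccos(p₁·p₂) ≈ 1.289 rad (73.8°).
Interpolate at f = 1/4 with slerp weights a = sin((1−f)δ)/sin δ ≈ 0.857, b = sin(fδ)/sin δ ≈ 0.330.
p = a·p₁ + b·p₂ ≈ (-0.160, -0.258, 0.953); φ = arcsin(p_z) ≈ 72.35°, λ = atan2(p_y, p_x) ≈ -121.82°.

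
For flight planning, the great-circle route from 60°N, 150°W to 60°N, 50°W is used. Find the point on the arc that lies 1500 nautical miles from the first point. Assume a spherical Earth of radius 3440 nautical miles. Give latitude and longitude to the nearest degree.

≈ 69°N, 93°W

From cos δ = sin φ₁ sin φ₂ + cos φ₁ cos φ₂ cos Δλ, the central angle is δ ≈ 0.786 rad (45.0°). The total great-circle distance is δ·R ≈ 0.786 × 3440 ≈ 2704 nmi, so the target fraction is f = 1500/2704 ≈ 0.555.
Interpolate at f ≈ 0.555 with slerp weights a = sin((1−f)δ)/sin δ ≈ 0.485, b = sin(fδ)/sin δ ≈ 0.597.
p = a·p₁ + b·p₂ ≈ (-0.018, -0.350, 0.937); φ = arcsin(p_z) ≈ 69.50°, λ = atan2(p_y, p_x) ≈ -92.95°.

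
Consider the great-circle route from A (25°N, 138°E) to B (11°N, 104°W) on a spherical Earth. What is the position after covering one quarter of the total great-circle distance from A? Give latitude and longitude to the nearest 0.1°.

Write both endpoints as unit vectors p₁, p₂ with components (cos φ cos λ, cos φ sin λ, sin φ).
The central angle between the endpoints is δ = arccos(p₁·p₂) ≈ 1.915 rad (109.7°).
Interpolate at f = 1/4 with slerp weights a = sin((1−f)δ)/sin δ ≈ 1.052, b = sin(fδ)/sin δ ≈ 0.489.
p = a·p₁ + b·p₂ ≈ (-0.825, 0.172, 0.538); φ = arcsin(p_z) ≈ 32.56°, λ = atan2(p_y, p_x) ≈ 168.20°.

≈ (32.6°N, 168.2°E)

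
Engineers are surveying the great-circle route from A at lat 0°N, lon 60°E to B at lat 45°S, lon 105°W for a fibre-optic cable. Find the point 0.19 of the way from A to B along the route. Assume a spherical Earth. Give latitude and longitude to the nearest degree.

Convert each endpoint to a unit vector on the sphere (x = cos φ cos λ, y = cos φ sin λ, z = sin φ).
The central angle between the endpoints is δ = arccos(p₁·p₂) ≈ 2.323 rad (133.1°).
Interpolate at f = 0.19 with slerp weights a = sin((1−f)δ)/sin δ ≈ 1.304, b = sin(fδ)/sin δ ≈ 0.585.
p = a·p₁ + b·p₂ ≈ (0.545, 0.730, -0.413); φ = arcsin(p_z) ≈ -24.42°, λ = atan2(p_y, p_x) ≈ 53.25°.

≈ lat 24°S, lon 53°E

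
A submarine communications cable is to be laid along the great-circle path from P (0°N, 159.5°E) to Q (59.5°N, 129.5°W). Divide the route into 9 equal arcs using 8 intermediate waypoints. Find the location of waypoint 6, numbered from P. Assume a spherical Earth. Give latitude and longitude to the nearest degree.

Write both endpoints as unit vectors p₁, p₂ with components (cos φ cos λ, cos φ sin λ, sin φ).
The central angle between the endpoints is δ = arccos(p₁·p₂) ≈ 1.405 rad (80.5°).
Interpolate at f = 6/9 with slerp weights a = sin((1−f)δ)/sin δ ≈ 0.458, b = sin(fδ)/sin δ ≈ 0.817.
p = a·p₁ + b·p₂ ≈ (-0.692, -0.160, 0.704); φ = arcsin(p_z) ≈ 44.73°, λ = atan2(p_y, p_x) ≈ -167.02°.

≈ (45°N, 167°W)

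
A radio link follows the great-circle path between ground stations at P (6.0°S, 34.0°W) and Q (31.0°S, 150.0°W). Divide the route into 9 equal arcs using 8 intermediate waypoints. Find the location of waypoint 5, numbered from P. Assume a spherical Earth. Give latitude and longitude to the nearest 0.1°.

Convert each endpoint to a unit vector on the sphere (x = cos φ cos λ, y = cos φ sin λ, z = sin φ).
The central angle between the endpoints is δ = arccos(p₁·p₂) ≈ 1.896 rad (108.7°).
Interpolate at f = 5/9 with slerp weights a = sin((1−f)δ)/sin δ ≈ 0.788, b = sin(fδ)/sin δ ≈ 0.917.
p = a·p₁ + b·p₂ ≈ (-0.031, -0.831, -0.555); φ = arcsin(p_z) ≈ -33.70°, λ = atan2(p_y, p_x) ≈ -92.16°.

≈ (33.7°S, 92.2°W)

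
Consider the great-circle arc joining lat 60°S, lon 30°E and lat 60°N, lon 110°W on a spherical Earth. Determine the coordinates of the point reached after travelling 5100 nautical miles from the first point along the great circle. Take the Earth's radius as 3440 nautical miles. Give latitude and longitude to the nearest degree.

≈ lat 4°N, lon 42°W

Convert each endpoint to a unit vector on the sphere (x = cos φ cos λ, y = cos φ sin λ, z = sin φ).
The central angle between the endpoints is δ = arccos(p₁·p₂) ≈ 2.798 rad (160.3°). The total great-circle distance is δ·R ≈ 2.798 × 3440 ≈ 9625 nmi, so the target fraction is f = 5100/9625 ≈ 0.530.
Interpolate at f ≈ 0.530 with slerp weights a = sin((1−f)δ)/sin δ ≈ 2.871, b = sin(fδ)/sin δ ≈ 2.956.
p = a·p₁ + b·p₂ ≈ (0.738, -0.671, 0.073); φ = arcsin(p_z) ≈ 4.21°, λ = atan2(p_y, p_x) ≈ -42.29°.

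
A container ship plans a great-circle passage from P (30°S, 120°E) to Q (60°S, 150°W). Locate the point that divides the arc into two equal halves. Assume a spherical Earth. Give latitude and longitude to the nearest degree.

Convert each endpoint to a unit vector on the sphere (x = cos φ cos λ, y = cos φ sin λ, z = sin φ).
The central angle between the endpoints is δ = arccos(p₁·p₂) ≈ 1.123 rad (64.3°).
Interpolate at f = 1/2 with slerp weights a = sin((1−f)δ)/sin δ ≈ 0.591, b = sin(fδ)/sin δ ≈ 0.591.
p = a·p₁ + b·p₂ ≈ (-0.512, 0.295, -0.807); φ = arcsin(p_z) ≈ -53.79°, λ = atan2(p_y, p_x) ≈ 150.00°.

≈ (54°S, 150°E)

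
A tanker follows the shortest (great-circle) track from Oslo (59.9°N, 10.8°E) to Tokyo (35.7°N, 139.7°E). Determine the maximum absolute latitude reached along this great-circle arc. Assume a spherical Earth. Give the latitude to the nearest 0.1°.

≈ 70.9°N

The great circle lies in the plane with unit normal n̂ = (p₁ × p₂)/|p₁ × p₂|.
Here n̂_z ≈ +0.327; the vertex latitude is φ_max = arccos|n̂_z| ≈ 70.9°.
Check via Clairaut: cos φ_max = |cos φ₁| · sin C = cos(59.9°)·sin(40.7°) ≈ 0.327, again giving ≈ 70.9°.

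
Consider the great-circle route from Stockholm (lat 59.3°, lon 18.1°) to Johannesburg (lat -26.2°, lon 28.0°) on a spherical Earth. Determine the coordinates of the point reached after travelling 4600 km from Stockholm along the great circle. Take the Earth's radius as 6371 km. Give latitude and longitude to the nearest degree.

Write both endpoints as unit vectors p₁, p₂ with components (cos φ cos λ, cos φ sin λ, sin φ).
The central angle between the endpoints is δ = arccos(p₁·p₂) ≈ 1.499 rad (85.9°). The total great-circle distance is δ·R ≈ 1.499 × 6371 ≈ 9551 km, so the target fraction is f = 4600/9551 ≈ 0.482.
Interpolate at f ≈ 0.482 with slerp weights a = sin((1−f)δ)/sin δ ≈ 0.703, b = sin(fδ)/sin δ ≈ 0.663.
p = a·p₁ + b·p₂ ≈ (0.866, 0.391, 0.312); φ = arcsin(p_z) ≈ 18.18°, λ = atan2(p_y, p_x) ≈ 24.28°.

≈ lat 18°, lon 24°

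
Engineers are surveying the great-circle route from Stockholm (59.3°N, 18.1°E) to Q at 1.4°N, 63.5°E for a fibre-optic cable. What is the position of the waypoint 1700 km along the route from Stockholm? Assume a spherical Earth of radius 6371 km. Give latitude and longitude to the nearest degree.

≈ 48°N, 36°E

The haversine formula gives a central angle δ ≈ 1.182 rad (67.7°) between the endpoints. The total great-circle distance is δ·R ≈ 1.182 × 6371 ≈ 7528 km, so the target fraction is f = 1700/7528 ≈ 0.226.
Interpolate at f ≈ 0.226 with slerp weights a = sin((1−f)δ)/sin δ ≈ 0.856, b = sin(fδ)/sin δ ≈ 0.285.
p = a·p₁ + b·p₂ ≈ (0.543, 0.391, 0.743); φ = arcsin(p_z) ≈ 48.02°, λ = atan2(p_y, p_x) ≈ 35.76°.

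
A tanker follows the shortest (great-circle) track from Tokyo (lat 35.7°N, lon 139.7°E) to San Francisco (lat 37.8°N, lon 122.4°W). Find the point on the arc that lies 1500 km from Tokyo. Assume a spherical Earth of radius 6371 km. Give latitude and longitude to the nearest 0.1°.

≈ lat 42.7°N, lon 154.6°E

From cos δ = sin φ₁ sin φ₂ + cos φ₁ cos φ₂ cos Δλ, the central angle is δ ≈ 1.298 rad (74.4°). The total great-circle distance is δ·R ≈ 1.298 × 6371 ≈ 8269 km, so the target fraction is f = 1500/8269 ≈ 0.181.
Interpolate at f ≈ 0.181 with slerp weights a = sin((1−f)δ)/sin δ ≈ 0.907, b = sin(fδ)/sin δ ≈ 0.242.
p = a·p₁ + b·p₂ ≈ (-0.664, 0.315, 0.678); φ = arcsin(p_z) ≈ 42.67°, λ = atan2(p_y, p_x) ≈ 154.64°.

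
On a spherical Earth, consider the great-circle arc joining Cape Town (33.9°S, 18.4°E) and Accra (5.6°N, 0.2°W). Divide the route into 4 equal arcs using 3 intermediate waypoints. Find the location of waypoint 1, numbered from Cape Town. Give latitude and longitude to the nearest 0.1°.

≈ 24.2°S, 12.9°E

Write both endpoints as unit vectors p₁, p₂ with components (cos φ cos λ, cos φ sin λ, sin φ).
The central angle between the endpoints is δ = arccos(p₁·p₂) ≈ 0.755 rad (43.2°).
Interpolate at f = 1/4 with slerp weights a = sin((1−f)δ)/sin δ ≈ 0.783, b = sin(fδ)/sin δ ≈ 0.274.
p = a·p₁ + b·p₂ ≈ (0.889, 0.204, -0.410); φ = arcsin(p_z) ≈ -24.20°, λ = atan2(p_y, p_x) ≈ 12.93°.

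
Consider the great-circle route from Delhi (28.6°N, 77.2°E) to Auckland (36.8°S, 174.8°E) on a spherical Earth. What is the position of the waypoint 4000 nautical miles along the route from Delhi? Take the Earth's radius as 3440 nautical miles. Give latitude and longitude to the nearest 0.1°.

≈ (12.9°S, 131.1°E)

Write both endpoints as unit vectors p₁, p₂ with components (cos φ cos λ, cos φ sin λ, sin φ).
The central angle between the endpoints is δ = arccos(p₁·p₂) ≈ 1.960 rad (112.3°). The total great-circle distance is δ·R ≈ 1.960 × 3440 ≈ 6743 nmi, so the target fraction is f = 4000/6743 ≈ 0.593.
Interpolate at f ≈ 0.593 with slerp weights a = sin((1−f)δ)/sin δ ≈ 0.774, b = sin(fδ)/sin δ ≈ 0.992.
p = a·p₁ + b·p₂ ≈ (-0.641, 0.734, -0.224); φ = arcsin(p_z) ≈ -12.95°, λ = atan2(p_y, p_x) ≈ 131.11°.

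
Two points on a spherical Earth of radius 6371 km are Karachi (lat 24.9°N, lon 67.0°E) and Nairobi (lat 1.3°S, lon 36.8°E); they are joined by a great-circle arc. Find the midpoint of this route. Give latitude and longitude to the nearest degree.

Write both endpoints as unit vectors p₁, p₂ with components (cos φ cos λ, cos φ sin λ, sin φ).
The central angle between the endpoints is δ = arccos(p₁·p₂) ≈ 0.685 rad (39.3°).
Interpolate at f = 1/2 with slerp weights a = sin((1−f)δ)/sin δ ≈ 0.531, b = sin(fδ)/sin δ ≈ 0.531.
p = a·p₁ + b·p₂ ≈ (0.613, 0.761, 0.211); φ = arcsin(p_z) ≈ 12.21°, λ = atan2(p_y, p_x) ≈ 51.15°.

≈ lat 12°N, lon 51°E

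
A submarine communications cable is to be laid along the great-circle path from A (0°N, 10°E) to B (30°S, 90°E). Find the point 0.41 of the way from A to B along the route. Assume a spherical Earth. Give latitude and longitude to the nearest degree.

≈ (16°S, 40°E)

The haversine formula gives a central angle δ ≈ 1.420 rad (81.4°) between the endpoints.
Interpolate at f = 0.41 with slerp weights a = sin((1−f)δ)/sin δ ≈ 0.752, b = sin(fδ)/sin δ ≈ 0.556.
p = a·p₁ + b·p₂ ≈ (0.740, 0.612, -0.278); φ = arcsin(p_z) ≈ -16.14°, λ = atan2(p_y, p_x) ≈ 39.59°.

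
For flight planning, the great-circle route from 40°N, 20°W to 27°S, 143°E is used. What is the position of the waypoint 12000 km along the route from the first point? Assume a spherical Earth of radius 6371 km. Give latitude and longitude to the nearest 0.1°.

From cos δ = sin φ₁ sin φ₂ + cos φ₁ cos φ₂ cos Δλ, the central angle is δ ≈ 2.807 rad (160.8°). The total great-circle distance is δ·R ≈ 2.807 × 6371 ≈ 17883 km, so the target fraction is f = 12000/17883 ≈ 0.671.
Interpolate at f ≈ 0.671 with slerp weights a = sin((1−f)δ)/sin δ ≈ 2.429, b = sin(fδ)/sin δ ≈ 2.898.
p = a·p₁ + b·p₂ ≈ (-0.313, 0.917, 0.246); φ = arcsin(p_z) ≈ 14.24°, λ = atan2(p_y, p_x) ≈ 108.85°.

≈ 14.2°N, 108.9°E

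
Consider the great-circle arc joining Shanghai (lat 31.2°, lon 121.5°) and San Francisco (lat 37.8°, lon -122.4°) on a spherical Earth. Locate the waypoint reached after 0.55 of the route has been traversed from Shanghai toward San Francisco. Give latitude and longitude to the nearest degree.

≈ lat 53°, lon -177°

The haversine formula gives a central angle δ ≈ 1.551 rad (88.8°) between the endpoints.
Interpolate at f = 0.55 with slerp weights a = sin((1−f)δ)/sin δ ≈ 0.643, b = sin(fδ)/sin δ ≈ 0.753.
p = a·p₁ + b·p₂ ≈ (-0.606, -0.034, 0.795); φ = arcsin(p_z) ≈ 52.62°, λ = atan2(p_y, p_x) ≈ -176.80°.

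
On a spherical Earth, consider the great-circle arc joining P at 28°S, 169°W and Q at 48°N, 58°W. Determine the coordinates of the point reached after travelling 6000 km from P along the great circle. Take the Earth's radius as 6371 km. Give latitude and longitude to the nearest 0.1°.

The haversine formula gives a central angle δ ≈ 2.166 rad (124.1°) between the endpoints. The total great-circle distance is δ·R ≈ 2.166 × 6371 ≈ 13799 km, so the target fraction is f = 6000/13799 ≈ 0.435.
Interpolate at f ≈ 0.435 with slerp weights a = sin((1−f)δ)/sin δ ≈ 1.136, b = sin(fδ)/sin δ ≈ 0.976.
p = a·p₁ + b·p₂ ≈ (-0.638, -0.745, 0.192); φ = arcsin(p_z) ≈ 11.10°, λ = atan2(p_y, p_x) ≈ -130.57°.

≈ 11.1°N, 130.6°W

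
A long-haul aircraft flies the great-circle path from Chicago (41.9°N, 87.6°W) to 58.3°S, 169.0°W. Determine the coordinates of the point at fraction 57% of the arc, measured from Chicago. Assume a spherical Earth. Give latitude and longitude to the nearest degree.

Write both endpoints as unit vectors p₁, p₂ with components (cos φ cos λ, cos φ sin λ, sin φ).
The central angle between the endpoints is δ = arccos(p₁·p₂) ≈ 2.106 rad (120.6°).
Interpolate at f = 0.57 with slerp weights a = sin((1−f)δ)/sin δ ≈ 0.914, b = sin(fδ)/sin δ ≈ 1.083.
p = a·p₁ + b·p₂ ≈ (-0.530, -0.789, -0.311); φ = arcsin(p_z) ≈ -18.13°, λ = atan2(p_y, p_x) ≈ -123.92°.

≈ 18°S, 124°W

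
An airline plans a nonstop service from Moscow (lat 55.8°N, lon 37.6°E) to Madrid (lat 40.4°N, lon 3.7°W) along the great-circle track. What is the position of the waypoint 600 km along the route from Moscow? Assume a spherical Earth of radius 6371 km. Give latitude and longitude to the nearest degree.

Convert each endpoint to a unit vector on the sphere (x = cos φ cos λ, y = cos φ sin λ, z = sin φ).
The central angle between the endpoints is δ = arccos(p₁·p₂) ≈ 0.540 rad (30.9°). The total great-circle distance is δ·R ≈ 0.540 × 6371 ≈ 3441 km, so the target fraction is f = 600/3441 ≈ 0.174.
Interpolate at f ≈ 0.174 with slerp weights a = sin((1−f)δ)/sin δ ≈ 0.839, b = sin(fδ)/sin δ ≈ 0.183.
p = a·p₁ + b·p₂ ≈ (0.512, 0.279, 0.812); φ = arcsin(p_z) ≈ 54.31°, λ = atan2(p_y, p_x) ≈ 28.54°.

≈ lat 54°N, lon 29°E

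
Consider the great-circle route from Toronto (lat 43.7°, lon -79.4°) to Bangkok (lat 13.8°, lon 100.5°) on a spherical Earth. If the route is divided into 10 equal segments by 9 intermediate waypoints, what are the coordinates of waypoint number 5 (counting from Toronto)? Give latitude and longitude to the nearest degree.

Convert each endpoint to a unit vector on the sphere (x = cos φ cos λ, y = cos φ sin λ, z = sin φ).
The central angle between the endpoints is δ = arccos(p₁·p₂) ≈ 2.138 rad (122.5°).
Interpolate at f = 5/10 with slerp weights a = sin((1−f)δ)/sin δ ≈ 1.040, b = sin(fδ)/sin δ ≈ 1.040.
p = a·p₁ + b·p₂ ≈ (-0.046, 0.254, 0.966); φ = arcsin(p_z) ≈ 75.05°, λ = atan2(p_y, p_x) ≈ 100.21°.

≈ lat 75°, lon 100°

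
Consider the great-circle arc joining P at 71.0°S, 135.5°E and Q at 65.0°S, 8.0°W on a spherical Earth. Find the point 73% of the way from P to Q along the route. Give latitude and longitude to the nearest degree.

Convert each endpoint to a unit vector on the sphere (x = cos φ cos λ, y = cos φ sin λ, z = sin φ).
The central angle between the endpoints is δ = arccos(p₁·p₂) ≈ 0.728 rad (41.7°).
Interpolate at f = 0.73 with slerp weights a = sin((1−f)δ)/sin δ ≈ 0.294, b = sin(fδ)/sin δ ≈ 0.762.
p = a·p₁ + b·p₂ ≈ (0.251, 0.022, -0.968); φ = arcsin(p_z) ≈ -75.43°, λ = atan2(p_y, p_x) ≈ 5.06°.

≈ 75°S, 5°E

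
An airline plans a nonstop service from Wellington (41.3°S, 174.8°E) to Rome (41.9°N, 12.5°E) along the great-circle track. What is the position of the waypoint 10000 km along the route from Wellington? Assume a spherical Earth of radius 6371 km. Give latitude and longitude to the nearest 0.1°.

From cos δ = sin φ₁ sin φ₂ + cos φ₁ cos φ₂ cos Δλ, the central angle is δ ≈ 2.911 rad (166.8°). The total great-circle distance is δ·R ≈ 2.911 × 6371 ≈ 18544 km, so the target fraction is f = 10000/18544 ≈ 0.539.
Interpolate at f ≈ 0.539 with slerp weights a = sin((1−f)δ)/sin δ ≈ 4.256, b = sin(fδ)/sin δ ≈ 4.371.
p = a·p₁ + b·p₂ ≈ (-0.008, 0.994, 0.110); φ = arcsin(p_z) ≈ 6.31°, λ = atan2(p_y, p_x) ≈ 90.47°.

≈ 6.3°N, 90.5°E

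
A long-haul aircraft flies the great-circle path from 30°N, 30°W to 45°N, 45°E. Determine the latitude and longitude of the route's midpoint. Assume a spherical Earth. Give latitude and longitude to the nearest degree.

≈ 44°N, 3°E

From cos δ = sin φ₁ sin φ₂ + cos φ₁ cos φ₂ cos Δλ, the central angle is δ ≈ 1.033 rad (59.2°).
Interpolate at f = 1/2 with slerp weights a = sin((1−f)δ)/sin δ ≈ 0.575, b = sin(fδ)/sin δ ≈ 0.575.
p = a·p₁ + b·p₂ ≈ (0.719, 0.039, 0.694); φ = arcsin(p_z) ≈ 43.96°, λ = atan2(p_y, p_x) ≈ 3.07°.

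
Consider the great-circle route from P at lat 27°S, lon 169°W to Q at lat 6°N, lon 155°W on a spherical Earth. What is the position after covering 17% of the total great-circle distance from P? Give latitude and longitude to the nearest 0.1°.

Convert each endpoint to a unit vector on the sphere (x = cos φ cos λ, y = cos φ sin λ, z = sin φ).
The central angle between the endpoints is δ = arccos(p₁·p₂) ≈ 0.623 rad (35.7°).
Interpolate at f = 0.17 with slerp weights a = sin((1−f)δ)/sin δ ≈ 0.847, b = sin(fδ)/sin δ ≈ 0.181.
p = a·p₁ + b·p₂ ≈ (-0.904, -0.220, -0.366); φ = arcsin(p_z) ≈ -21.45°, λ = atan2(p_y, p_x) ≈ -166.32°.

≈ lat 21.5°S, lon 166.3°W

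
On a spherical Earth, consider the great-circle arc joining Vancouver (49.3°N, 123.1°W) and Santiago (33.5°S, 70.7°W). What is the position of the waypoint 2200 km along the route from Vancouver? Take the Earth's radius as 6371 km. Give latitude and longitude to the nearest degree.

≈ 33°N, 108°W

Write both endpoints as unit vectors p₁, p₂ with components (cos φ cos λ, cos φ sin λ, sin φ).
The central angle between the endpoints is δ = arccos(p₁·p₂) ≈ 1.658 rad (95.0°). The total great-circle distance is δ·R ≈ 1.658 × 6371 ≈ 10560 km, so the target fraction is f = 2200/10560 ≈ 0.208.
Interpolate at f ≈ 0.208 with slerp weights a = sin((1−f)δ)/sin δ ≈ 0.970, b = sin(fδ)/sin δ ≈ 0.340.
p = a·p₁ + b·p₂ ≈ (-0.252, -0.798, 0.548); φ = arcsin(p_z) ≈ 33.24°, λ = atan2(p_y, p_x) ≈ -107.53°.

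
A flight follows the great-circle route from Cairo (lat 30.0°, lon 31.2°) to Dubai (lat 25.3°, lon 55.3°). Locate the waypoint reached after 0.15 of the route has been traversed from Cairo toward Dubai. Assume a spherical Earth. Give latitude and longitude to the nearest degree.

The haversine formula gives a central angle δ ≈ 0.381 rad (21.8°) between the endpoints.
Interpolate at f = 0.15 with slerp weights a = sin((1−f)δ)/sin δ ≈ 0.856, b = sin(fδ)/sin δ ≈ 0.154.
p = a·p₁ + b·p₂ ≈ (0.713, 0.498, 0.494); φ = arcsin(p_z) ≈ 29.57°, λ = atan2(p_y, p_x) ≈ 34.94°.

≈ lat 30°, lon 35°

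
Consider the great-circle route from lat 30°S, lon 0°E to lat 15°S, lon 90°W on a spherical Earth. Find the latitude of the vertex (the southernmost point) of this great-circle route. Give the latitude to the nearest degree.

≈ 32°S

The great circle lies in the plane with unit normal n̂ = (p₁ × p₂)/|p₁ × p₂|.
Here n̂_z ≈ -0.844; the vertex latitude is φ_max = arccos|n̂_z| ≈ 32.5°.
Check via Clairaut: cos φ_max = |cos φ₁| · sin C = cos(30.0°)·sin(103.1°) ≈ 0.844, again giving ≈ 32.5°.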